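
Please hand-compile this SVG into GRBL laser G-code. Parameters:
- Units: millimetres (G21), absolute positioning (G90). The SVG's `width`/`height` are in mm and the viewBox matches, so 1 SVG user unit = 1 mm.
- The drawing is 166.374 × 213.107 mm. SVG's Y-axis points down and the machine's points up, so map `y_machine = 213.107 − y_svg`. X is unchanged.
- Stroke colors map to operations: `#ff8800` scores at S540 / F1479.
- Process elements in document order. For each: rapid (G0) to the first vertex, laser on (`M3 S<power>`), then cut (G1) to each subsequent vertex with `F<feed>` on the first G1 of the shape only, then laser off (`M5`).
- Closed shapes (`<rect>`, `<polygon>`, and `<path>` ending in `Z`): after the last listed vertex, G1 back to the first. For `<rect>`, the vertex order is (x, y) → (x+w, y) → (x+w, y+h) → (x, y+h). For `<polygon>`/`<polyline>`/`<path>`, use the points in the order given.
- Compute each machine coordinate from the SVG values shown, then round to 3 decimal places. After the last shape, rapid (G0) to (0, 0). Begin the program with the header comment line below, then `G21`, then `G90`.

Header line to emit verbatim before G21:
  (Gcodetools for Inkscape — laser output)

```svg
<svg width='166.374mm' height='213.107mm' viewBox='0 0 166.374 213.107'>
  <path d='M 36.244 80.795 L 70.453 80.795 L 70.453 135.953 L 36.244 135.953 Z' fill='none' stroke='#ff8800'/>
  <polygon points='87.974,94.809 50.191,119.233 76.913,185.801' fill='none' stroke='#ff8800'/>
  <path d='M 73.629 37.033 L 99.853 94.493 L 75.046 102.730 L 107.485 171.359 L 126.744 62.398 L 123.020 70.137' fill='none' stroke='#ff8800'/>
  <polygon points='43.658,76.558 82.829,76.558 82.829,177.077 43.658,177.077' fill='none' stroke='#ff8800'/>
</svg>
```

Since the viewBox matches the mm dimensions, user units are millimetres directly. The only transform is the Y-flip y_m = 213.107 − y_svg.

Shape 1 is a rectangle drawn with `<path>`. Its stroke #ff8800 means score at S540, F1479. After flipping Y the toolpath is (36.244,132.312) → (70.453,132.312) → (70.453,77.154) → (36.244,77.154) → (36.244,132.312), returning to the start.

Shape 2 is a closed polygon drawn with `<polygon>`. Its stroke #ff8800 means score at S540, F1479. After flipping Y the toolpath is (87.974,118.298) → (50.191,93.874) → (76.913,27.306) → (87.974,118.298), returning to the start.

Shape 3 is a open polyline drawn with `<path>`. Its stroke #ff8800 means score at S540, F1479. After flipping Y the toolpath is (73.629,176.074) → (99.853,118.614) → (75.046,110.377) → (107.485,41.748) → (126.744,150.709) → (123.020,142.970).

Shape 4 is a rectangle drawn with `<polygon>`. Its stroke #ff8800 means score at S540, F1479. After flipping Y the toolpath is (43.658,136.549) → (82.829,136.549) → (82.829,36.030) → (43.658,36.030) → (43.658,136.549), returning to the start.

(Gcodetools for Inkscape — laser output)
G21
G90
G0 X36.244 Y132.312
M3 S540
G1 X70.453 Y132.312 F1479
G1 X70.453 Y77.154
G1 X36.244 Y77.154
G1 X36.244 Y132.312
M5
G0 X87.974 Y118.298
M3 S540
G1 X50.191 Y93.874 F1479
G1 X76.913 Y27.306
G1 X87.974 Y118.298
M5
G0 X73.629 Y176.074
M3 S540
G1 X99.853 Y118.614 F1479
G1 X75.046 Y110.377
G1 X107.485 Y41.748
G1 X126.744 Y150.709
G1 X123.020 Y142.970
M5
G0 X43.658 Y136.549
M3 S540
G1 X82.829 Y136.549 F1479
G1 X82.829 Y36.030
G1 X43.658 Y36.030
G1 X43.658 Y136.549
M5
G0 X0.000 Y0.000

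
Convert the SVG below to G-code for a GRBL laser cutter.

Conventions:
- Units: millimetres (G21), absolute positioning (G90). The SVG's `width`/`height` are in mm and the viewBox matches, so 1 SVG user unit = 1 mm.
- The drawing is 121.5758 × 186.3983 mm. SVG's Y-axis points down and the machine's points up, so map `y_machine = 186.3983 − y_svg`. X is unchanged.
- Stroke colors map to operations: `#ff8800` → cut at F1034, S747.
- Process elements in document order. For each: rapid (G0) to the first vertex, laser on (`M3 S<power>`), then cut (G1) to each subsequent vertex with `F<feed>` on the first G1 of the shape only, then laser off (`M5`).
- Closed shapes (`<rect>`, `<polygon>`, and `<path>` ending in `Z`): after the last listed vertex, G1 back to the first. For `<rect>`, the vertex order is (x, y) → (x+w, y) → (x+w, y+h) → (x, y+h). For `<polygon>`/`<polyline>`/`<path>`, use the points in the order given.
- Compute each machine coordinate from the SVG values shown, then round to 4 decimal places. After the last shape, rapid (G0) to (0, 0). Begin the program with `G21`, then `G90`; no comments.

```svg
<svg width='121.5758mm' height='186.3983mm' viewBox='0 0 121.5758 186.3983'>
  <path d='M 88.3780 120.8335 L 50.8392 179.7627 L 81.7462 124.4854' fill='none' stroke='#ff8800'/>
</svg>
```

G21
G90
G0 X88.3780 Y65.5648
M3 S747
G1 X50.8392 Y6.6356 F1034
G1 X81.7462 Y61.9129
M5
G0 X0.0000 Y0.0000

1 u = 1 mm; y_m = 186.3983 − y.

[1] `<path>` open polyline, #ff8800→cut S747 F1034: (88.3780,65.5648) → (50.8392,6.6356) → (81.7462,61.9129)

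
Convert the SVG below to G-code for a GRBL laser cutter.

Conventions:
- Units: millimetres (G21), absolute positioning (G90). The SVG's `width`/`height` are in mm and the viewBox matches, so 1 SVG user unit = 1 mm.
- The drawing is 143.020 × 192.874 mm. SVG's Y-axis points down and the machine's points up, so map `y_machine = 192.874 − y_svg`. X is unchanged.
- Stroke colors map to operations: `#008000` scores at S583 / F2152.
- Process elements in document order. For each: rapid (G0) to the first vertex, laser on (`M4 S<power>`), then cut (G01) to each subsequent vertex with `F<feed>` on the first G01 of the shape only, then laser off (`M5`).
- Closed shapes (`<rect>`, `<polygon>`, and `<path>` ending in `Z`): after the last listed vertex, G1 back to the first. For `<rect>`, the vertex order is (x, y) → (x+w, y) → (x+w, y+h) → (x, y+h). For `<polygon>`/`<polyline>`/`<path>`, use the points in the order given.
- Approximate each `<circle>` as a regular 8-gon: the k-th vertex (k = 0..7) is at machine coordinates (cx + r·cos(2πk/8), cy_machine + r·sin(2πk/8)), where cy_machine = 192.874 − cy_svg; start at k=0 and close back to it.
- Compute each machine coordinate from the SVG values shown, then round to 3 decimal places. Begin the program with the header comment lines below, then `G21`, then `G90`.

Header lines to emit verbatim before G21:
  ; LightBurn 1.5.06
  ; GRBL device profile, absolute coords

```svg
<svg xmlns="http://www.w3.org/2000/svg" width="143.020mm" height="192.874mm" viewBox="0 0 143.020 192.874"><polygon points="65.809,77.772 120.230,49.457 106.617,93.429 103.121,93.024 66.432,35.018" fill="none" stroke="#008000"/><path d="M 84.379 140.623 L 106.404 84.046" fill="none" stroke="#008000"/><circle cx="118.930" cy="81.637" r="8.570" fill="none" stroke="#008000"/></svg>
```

; LightBurn 1.5.06
; GRBL device profile, absolute coords
G21
G90
G0 X65.809 Y115.102
M4 S583
G01 X120.230 Y143.417 F2152
G01 X106.617 Y99.445
G01 X103.121 Y99.850
G01 X66.432 Y157.856
G01 X65.809 Y115.102
M5
G0 X84.379 Y52.251
M4 S583
G01 X106.404 Y108.828 F2152
M5
G0 X127.500 Y111.237
M4 S583
G01 X124.990 Y117.297 F2152
G01 X118.930 Y119.807
G01 X112.870 Y117.297
G01 X110.360 Y111.237
G01 X112.870 Y105.177
G01 X118.930 Y102.667
G01 X124.990 Y105.177
G01 X127.500 Y111.237
M5

1 u = 1 mm; y_m = 192.874 − y.

[1] `<polygon>` closed polygon, #008000→score S583 F2152: (65.809,115.102) → (120.230,143.417) → (106.617,99.445) → (103.121,99.850) → (66.432,157.856) → (65.809,115.102) (closed)

[2] `<path>` line segment, #008000→score S583 F2152: (84.379,52.251) → (106.404,108.828)

[3] `<circle>` circle, #008000→score S583 F2152: (127.500,111.237) → (124.990,117.297) → (118.930,119.807) → (112.870,117.297) → (110.360,111.237) → (112.870,105.177) → (118.930,102.667) → (124.990,105.177) → (127.500,111.237) (closed)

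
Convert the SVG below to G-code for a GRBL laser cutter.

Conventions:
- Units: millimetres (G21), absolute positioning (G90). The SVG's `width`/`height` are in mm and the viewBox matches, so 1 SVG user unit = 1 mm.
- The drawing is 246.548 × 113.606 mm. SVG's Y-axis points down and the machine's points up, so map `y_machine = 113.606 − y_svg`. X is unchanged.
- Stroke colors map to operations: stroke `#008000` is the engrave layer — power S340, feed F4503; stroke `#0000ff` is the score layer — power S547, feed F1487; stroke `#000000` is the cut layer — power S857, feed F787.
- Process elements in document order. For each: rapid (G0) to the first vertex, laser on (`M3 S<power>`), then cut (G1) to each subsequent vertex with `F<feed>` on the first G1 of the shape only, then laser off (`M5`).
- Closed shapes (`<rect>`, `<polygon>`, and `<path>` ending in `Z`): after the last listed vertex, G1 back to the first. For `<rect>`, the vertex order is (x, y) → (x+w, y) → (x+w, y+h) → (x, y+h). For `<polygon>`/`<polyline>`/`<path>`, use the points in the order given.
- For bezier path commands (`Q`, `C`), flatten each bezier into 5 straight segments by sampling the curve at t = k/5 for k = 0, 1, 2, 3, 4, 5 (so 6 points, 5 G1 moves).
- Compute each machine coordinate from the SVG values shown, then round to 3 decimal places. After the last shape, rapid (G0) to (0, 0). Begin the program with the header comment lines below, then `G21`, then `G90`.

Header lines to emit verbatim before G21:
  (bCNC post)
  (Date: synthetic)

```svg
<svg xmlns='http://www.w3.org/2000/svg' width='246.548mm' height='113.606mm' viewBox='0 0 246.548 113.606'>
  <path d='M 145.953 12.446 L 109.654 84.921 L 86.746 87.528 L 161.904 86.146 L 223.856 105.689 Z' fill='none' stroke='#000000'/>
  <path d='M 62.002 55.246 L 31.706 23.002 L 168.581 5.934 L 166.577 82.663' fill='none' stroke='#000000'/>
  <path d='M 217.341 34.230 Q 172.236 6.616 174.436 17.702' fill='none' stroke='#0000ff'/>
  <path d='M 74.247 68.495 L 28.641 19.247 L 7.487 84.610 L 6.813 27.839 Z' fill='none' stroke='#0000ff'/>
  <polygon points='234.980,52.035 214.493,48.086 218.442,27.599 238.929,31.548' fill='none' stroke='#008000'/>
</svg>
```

(bCNC post)
(Date: synthetic)
G21
G90
G0 X145.953 Y101.160
M3 S857
G1 X109.654 Y28.685 F787
G1 X86.746 Y26.078
G1 X161.904 Y27.460
G1 X223.856 Y7.917
G1 X145.953 Y101.160
M5
G0 X62.002 Y58.360
M3 S857
G1 X31.706 Y90.604 F787
G1 X168.581 Y107.672
G1 X166.577 Y30.943
M5
G0 X217.341 Y79.376
M3 S547
G1 X201.191 Y88.874 F1487
G1 X188.826 Y95.275
G1 X180.245 Y98.581
G1 X175.448 Y98.790
G1 X174.436 Y95.904
M5
G0 X74.247 Y45.111
M3 S547
G1 X28.641 Y94.359 F1487
G1 X7.487 Y28.996
G1 X6.813 Y85.767
G1 X74.247 Y45.111
M5
G0 X234.980 Y61.571
M3 S340
G1 X214.493 Y65.520 F4503
G1 X218.442 Y86.007
G1 X238.929 Y82.058
G1 X234.980 Y61.571
M5
G0 X0.000 Y0.000

Since the viewBox matches the mm dimensions, user units are millimetres directly. The only transform is the Y-flip y_m = 113.606 − y_svg.

Shape 1 is a closed polygon drawn with `<path>`. Its stroke #000000 means cut at S857, F787. After flipping Y the toolpath is (145.953,101.160) → (109.654,28.685) → (86.746,26.078) → (161.904,27.460) → (223.856,7.917) → (145.953,101.160), returning to the start.

Shape 2 is a open polyline drawn with `<path>`. Its stroke #000000 means cut at S857, F787. After flipping Y the toolpath is (62.002,58.360) → (31.706,90.604) → (168.581,107.672) → (166.577,30.943).

Shape 3 is a quadratic bezier drawn with `<path>`. Its stroke #0000ff means score at S547, F1487. After flipping Y the toolpath is (217.341,79.376) → (201.191,88.874) → (188.826,95.275) → (180.245,98.581) → (175.448,98.790) → (174.436,95.904).

Shape 4 is a closed polygon drawn with `<path>`. Its stroke #0000ff means score at S547, F1487. After flipping Y the toolpath is (74.247,45.111) → (28.641,94.359) → (7.487,28.996) → (6.813,85.767) → (74.247,45.111), returning to the start.

Shape 5 is a regular polygon drawn with `<polygon>`. Its stroke #008000 means engrave at S340, F4503. After flipping Y the toolpath is (234.980,61.571) → (214.493,65.520) → (218.442,86.007) → (238.929,82.058) → (234.980,61.571), returning to the start.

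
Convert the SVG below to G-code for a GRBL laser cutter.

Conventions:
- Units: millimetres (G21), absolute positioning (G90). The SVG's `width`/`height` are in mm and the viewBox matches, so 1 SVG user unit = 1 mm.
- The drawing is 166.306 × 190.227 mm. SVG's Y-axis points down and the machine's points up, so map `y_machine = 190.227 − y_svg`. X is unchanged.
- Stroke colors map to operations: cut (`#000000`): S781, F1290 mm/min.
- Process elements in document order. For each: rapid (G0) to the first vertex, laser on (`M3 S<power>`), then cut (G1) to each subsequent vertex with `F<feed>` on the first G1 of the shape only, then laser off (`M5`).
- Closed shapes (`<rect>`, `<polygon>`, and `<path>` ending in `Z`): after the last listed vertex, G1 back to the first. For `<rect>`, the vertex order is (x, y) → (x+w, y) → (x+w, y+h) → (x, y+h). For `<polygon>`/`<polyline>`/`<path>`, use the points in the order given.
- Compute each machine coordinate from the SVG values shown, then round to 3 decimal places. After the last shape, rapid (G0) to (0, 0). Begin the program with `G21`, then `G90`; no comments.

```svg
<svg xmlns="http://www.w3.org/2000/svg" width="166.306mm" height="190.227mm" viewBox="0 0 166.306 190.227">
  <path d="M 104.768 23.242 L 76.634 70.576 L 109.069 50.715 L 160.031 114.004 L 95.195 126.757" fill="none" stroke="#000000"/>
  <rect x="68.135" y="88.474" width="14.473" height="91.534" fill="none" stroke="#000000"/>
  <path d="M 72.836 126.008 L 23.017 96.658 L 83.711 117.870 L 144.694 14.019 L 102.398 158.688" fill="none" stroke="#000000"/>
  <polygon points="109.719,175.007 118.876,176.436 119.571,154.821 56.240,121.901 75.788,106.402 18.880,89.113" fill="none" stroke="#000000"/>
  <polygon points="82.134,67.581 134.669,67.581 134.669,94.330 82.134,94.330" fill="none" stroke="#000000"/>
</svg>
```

G21
G90
G0 X104.768 Y166.985
M3 S781
G1 X76.634 Y119.651 F1290
G1 X109.069 Y139.512
G1 X160.031 Y76.223
G1 X95.195 Y63.470
M5
G0 X68.135 Y101.753
M3 S781
G1 X82.608 Y101.753 F1290
G1 X82.608 Y10.219
G1 X68.135 Y10.219
G1 X68.135 Y101.753
M5
G0 X72.836 Y64.219
M3 S781
G1 X23.017 Y93.569 F1290
G1 X83.711 Y72.357
G1 X144.694 Y176.208
G1 X102.398 Y31.539
M5
G0 X109.719 Y15.220
M3 S781
G1 X118.876 Y13.791 F1290
G1 X119.571 Y35.406
G1 X56.240 Y68.326
G1 X75.788 Y83.825
G1 X18.880 Y101.114
G1 X109.719 Y15.220
M5
G0 X82.134 Y122.646
M3 S781
G1 X134.669 Y122.646 F1290
G1 X134.669 Y95.897
G1 X82.134 Y95.897
G1 X82.134 Y122.646
M5
G0 X0.000 Y0.000

1 u = 1 mm; y_m = 190.227 − y.

[1] `<path>` open polyline, #000000→cut S781 F1290: (104.768,166.985) → (76.634,119.651) → (109.069,139.512) → (160.031,76.223) → (95.195,63.470)

[2] `<rect>` rectangle, #000000→cut S781 F1290: (68.135,101.753) → (82.608,101.753) → (82.608,10.219) → (68.135,10.219) → (68.135,101.753) (closed)

[3] `<path>` open polyline, #000000→cut S781 F1290: (72.836,64.219) → (23.017,93.569) → (83.711,72.357) → (144.694,176.208) → (102.398,31.539)

[4] `<polygon>` closed polygon, #000000→cut S781 F1290: (109.719,15.220) → (118.876,13.791) → (119.571,35.406) → (56.240,68.326) → (75.788,83.825) → (18.880,101.114) → (109.719,15.220) (closed)

[5] `<polygon>` rectangle, #000000→cut S781 F1290: (82.134,122.646) → (134.669,122.646) → (134.669,95.897) → (82.134,95.897) → (82.134,122.646) (closed)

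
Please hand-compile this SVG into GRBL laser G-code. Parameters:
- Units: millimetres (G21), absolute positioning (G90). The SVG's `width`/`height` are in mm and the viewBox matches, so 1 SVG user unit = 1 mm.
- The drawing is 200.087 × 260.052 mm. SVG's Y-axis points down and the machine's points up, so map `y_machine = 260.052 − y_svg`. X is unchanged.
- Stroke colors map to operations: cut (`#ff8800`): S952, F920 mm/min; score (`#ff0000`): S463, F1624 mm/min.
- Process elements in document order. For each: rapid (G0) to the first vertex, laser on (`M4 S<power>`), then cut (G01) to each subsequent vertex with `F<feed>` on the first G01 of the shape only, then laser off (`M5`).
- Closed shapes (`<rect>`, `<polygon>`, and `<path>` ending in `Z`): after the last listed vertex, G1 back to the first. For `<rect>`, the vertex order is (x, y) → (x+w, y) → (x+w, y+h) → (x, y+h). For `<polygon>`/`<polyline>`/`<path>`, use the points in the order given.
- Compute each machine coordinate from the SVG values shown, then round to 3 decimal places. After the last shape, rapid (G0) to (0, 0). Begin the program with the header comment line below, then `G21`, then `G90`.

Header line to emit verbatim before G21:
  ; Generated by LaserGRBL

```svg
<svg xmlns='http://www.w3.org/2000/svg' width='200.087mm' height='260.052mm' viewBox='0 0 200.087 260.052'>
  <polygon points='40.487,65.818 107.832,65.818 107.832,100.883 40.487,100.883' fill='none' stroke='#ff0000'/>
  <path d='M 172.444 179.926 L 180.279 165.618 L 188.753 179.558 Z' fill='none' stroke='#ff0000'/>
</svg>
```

; Generated by LaserGRBL
G21
G90
G0 X40.487 Y194.234
M4 S463
G01 X107.832 Y194.234 F1624
G01 X107.832 Y159.169
G01 X40.487 Y159.169
G01 X40.487 Y194.234
M5
G0 X172.444 Y80.126
M4 S463
G01 X180.279 Y94.434 F1624
G01 X188.753 Y80.494
G01 X172.444 Y80.126
M5
G0 X0.000 Y0.000

Since the viewBox matches the mm dimensions, user units are millimetres directly. The only transform is the Y-flip y_m = 260.052 − y_svg.

Shape 1 is a rectangle drawn with `<polygon>`. Its stroke #ff0000 means score at S463, F1624. After flipping Y the toolpath is (40.487,194.234) → (107.832,194.234) → (107.832,159.169) → (40.487,159.169) → (40.487,194.234), returning to the start.

Shape 2 is a regular polygon drawn with `<path>`. Its stroke #ff0000 means score at S463, F1624. After flipping Y the toolpath is (172.444,80.126) → (180.279,94.434) → (188.753,80.494) → (172.444,80.126), returning to the start.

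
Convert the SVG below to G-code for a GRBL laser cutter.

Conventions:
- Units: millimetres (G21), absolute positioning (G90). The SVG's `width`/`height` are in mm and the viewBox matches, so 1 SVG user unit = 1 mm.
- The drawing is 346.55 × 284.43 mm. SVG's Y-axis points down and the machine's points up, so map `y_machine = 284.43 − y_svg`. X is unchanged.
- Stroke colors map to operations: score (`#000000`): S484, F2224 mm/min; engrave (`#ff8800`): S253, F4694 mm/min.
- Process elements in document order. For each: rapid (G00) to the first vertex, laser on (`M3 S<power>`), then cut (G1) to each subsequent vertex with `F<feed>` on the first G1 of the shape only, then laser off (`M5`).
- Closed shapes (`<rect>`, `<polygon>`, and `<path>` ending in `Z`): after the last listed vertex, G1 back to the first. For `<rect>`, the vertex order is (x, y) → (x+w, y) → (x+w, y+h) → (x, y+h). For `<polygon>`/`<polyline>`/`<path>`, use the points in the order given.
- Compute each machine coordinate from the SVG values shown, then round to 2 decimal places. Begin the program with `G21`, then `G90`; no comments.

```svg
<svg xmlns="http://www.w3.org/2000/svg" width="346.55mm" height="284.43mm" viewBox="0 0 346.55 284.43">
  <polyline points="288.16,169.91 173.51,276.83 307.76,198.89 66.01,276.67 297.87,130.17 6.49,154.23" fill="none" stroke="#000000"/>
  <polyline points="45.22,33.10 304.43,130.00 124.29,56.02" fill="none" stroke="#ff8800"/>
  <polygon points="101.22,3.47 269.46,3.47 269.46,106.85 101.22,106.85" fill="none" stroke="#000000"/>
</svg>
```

viewBox `0 0 346.55 284.43` with mm width/height → 1 unit = 1 mm. Flip: y_m = 284.43 − y_svg.

**Shape 1** — `<polyline>` open polyline, stroke `#000000` → score (S484, F2224). Machine vertices: (288.16,114.52) → (173.51,7.60) → (307.76,85.54) → (66.01,7.76) → (297.87,154.26) → (6.49,130.20). Open path.

**Shape 2** — `<polyline>` open polyline, stroke `#ff8800` → engrave (S253, F4694). Machine vertices: (45.22,251.33) → (304.43,154.43) → (124.29,228.41). Open path.

**Shape 3** — `<polygon>` rectangle, stroke `#000000` → score (S484, F2224). Machine vertices: (101.22,280.96) → (269.46,280.96) → (269.46,177.58) → (101.22,177.58) → (101.22,280.96). Closed: final G1 returns to the first vertex.

G21
G90
G00 X288.16 Y114.52
M3 S484
G1 X173.51 Y7.60 F2224
G1 X307.76 Y85.54
G1 X66.01 Y7.76
G1 X297.87 Y154.26
G1 X6.49 Y130.20
M5
G00 X45.22 Y251.33
M3 S253
G1 X304.43 Y154.43 F4694
G1 X124.29 Y228.41
M5
G00 X101.22 Y280.96
M3 S484
G1 X269.46 Y280.96 F2224
G1 X269.46 Y177.58
G1 X101.22 Y177.58
G1 X101.22 Y280.96
M5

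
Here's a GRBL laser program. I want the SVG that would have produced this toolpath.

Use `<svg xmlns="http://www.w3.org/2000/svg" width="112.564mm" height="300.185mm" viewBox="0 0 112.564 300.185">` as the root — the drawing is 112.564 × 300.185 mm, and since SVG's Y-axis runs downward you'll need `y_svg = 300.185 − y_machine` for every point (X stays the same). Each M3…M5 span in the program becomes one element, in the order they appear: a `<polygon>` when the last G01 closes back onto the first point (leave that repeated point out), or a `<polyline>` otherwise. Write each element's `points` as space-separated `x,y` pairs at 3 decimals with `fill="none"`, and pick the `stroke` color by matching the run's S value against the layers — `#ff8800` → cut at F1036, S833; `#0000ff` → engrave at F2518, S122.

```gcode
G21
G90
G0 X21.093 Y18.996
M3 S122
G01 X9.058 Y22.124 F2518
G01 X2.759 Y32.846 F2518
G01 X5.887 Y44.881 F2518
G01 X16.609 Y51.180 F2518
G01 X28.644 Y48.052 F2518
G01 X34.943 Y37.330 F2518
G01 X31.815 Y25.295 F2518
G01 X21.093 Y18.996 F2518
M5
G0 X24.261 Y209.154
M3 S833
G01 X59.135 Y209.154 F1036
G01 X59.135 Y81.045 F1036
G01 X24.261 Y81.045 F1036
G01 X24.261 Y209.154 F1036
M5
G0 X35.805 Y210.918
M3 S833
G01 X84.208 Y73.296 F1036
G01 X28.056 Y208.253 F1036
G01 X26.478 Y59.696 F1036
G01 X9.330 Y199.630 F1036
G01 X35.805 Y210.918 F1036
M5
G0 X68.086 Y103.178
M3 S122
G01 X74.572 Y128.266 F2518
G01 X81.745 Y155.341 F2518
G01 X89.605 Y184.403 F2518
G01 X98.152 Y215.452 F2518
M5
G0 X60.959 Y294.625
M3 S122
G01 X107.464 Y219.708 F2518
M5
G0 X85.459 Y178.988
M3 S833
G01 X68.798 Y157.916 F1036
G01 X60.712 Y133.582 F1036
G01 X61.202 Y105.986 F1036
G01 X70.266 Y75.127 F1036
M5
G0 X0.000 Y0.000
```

Each laser-on run becomes one SVG element. Flip Y back into SVG space with y_svg = 300.185 − y_machine.

Run 1: power S122 maps to stroke `#0000ff` (engrave). The run returns to its start, so emit a `<polygon>` with points (Y-flipped): 21.093,281.189 9.058,278.061 2.759,267.339 5.887,255.304 16.609,249.005 28.644,252.133 34.943,262.855 31.815,274.890.

Run 2: the run's S833 means `#ff8800` (cut). The run returns to its start, so emit a `<polygon>` with points (Y-flipped): 24.261,91.031 59.135,91.031 59.135,219.140 24.261,219.140.

Run 3: power S833 maps to stroke `#ff8800` (cut). The run returns to its start, so emit a `<polygon>` with points (Y-flipped): 35.805,89.267 84.208,226.889 28.056,91.932 26.478,240.489 9.330,100.555.

Run 4: S122 ⇒ engrave layer `#0000ff`. The run is open, so emit a `<polyline>` with points (Y-flipped): 68.086,197.007 74.572,171.919 81.745,144.844 89.605,115.782 98.152,84.733.

Run 5: power S122 maps to stroke `#0000ff` (engrave). The run is open, so emit a `<polyline>` with points (Y-flipped): 60.959,5.560 107.464,80.477.

Run 6: power S833 maps to stroke `#ff8800` (cut). The run is open, so emit a `<polyline>` with points (Y-flipped): 85.459,121.197 68.798,142.269 60.712,166.603 61.202,194.199 70.266,225.058.

<svg xmlns="http://www.w3.org/2000/svg" width="112.564mm" height="300.185mm" viewBox="0 0 112.564 300.185">
  <polygon points="21.093,281.189 9.058,278.061 2.759,267.339 5.887,255.304 16.609,249.005 28.644,252.133 34.943,262.855 31.815,274.890" fill="none" stroke="#0000ff"/>
  <polygon points="24.261,91.031 59.135,91.031 59.135,219.140 24.261,219.140" fill="none" stroke="#ff8800"/>
  <polygon points="35.805,89.267 84.208,226.889 28.056,91.932 26.478,240.489 9.330,100.555" fill="none" stroke="#ff8800"/>
  <polyline points="68.086,197.007 74.572,171.919 81.745,144.844 89.605,115.782 98.152,84.733" fill="none" stroke="#0000ff"/>
  <polyline points="60.959,5.560 107.464,80.477" fill="none" stroke="#0000ff"/>
  <polyline points="85.459,121.197 68.798,142.269 60.712,166.603 61.202,194.199 70.266,225.058" fill="none" stroke="#ff8800"/>
</svg>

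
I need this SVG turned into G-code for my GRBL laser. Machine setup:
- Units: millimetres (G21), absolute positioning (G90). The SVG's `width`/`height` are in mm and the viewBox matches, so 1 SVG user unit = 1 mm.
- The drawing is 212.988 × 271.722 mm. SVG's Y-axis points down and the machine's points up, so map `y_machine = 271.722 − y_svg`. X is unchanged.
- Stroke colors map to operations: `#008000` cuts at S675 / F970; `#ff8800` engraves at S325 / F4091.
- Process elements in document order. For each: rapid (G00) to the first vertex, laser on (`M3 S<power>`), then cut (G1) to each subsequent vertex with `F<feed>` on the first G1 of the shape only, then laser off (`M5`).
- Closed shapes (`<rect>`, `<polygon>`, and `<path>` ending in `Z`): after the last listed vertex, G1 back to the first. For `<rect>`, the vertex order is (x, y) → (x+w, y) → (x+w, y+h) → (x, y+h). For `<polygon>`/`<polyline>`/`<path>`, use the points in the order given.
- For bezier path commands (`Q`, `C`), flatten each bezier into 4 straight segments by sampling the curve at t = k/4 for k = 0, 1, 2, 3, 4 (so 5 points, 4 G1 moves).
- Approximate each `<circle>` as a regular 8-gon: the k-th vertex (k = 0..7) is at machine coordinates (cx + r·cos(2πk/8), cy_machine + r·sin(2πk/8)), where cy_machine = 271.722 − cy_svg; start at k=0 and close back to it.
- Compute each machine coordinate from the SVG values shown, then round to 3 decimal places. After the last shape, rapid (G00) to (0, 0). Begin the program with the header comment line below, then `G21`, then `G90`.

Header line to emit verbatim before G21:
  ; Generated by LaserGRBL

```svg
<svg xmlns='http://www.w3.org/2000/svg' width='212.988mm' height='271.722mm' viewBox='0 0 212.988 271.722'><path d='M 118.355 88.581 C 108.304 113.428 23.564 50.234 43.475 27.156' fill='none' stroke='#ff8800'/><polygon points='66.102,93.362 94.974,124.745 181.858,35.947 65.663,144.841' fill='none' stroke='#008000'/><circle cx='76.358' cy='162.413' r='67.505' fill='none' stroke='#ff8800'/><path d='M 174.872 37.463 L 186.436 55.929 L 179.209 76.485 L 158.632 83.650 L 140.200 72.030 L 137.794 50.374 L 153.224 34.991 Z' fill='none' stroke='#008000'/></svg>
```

Since the viewBox matches the mm dimensions, user units are millimetres directly. The only transform is the Y-flip y_m = 271.722 − y_svg.

Shape 1 is a cubic bezier drawn with `<path>`. Its stroke #ff8800 means engrave at S325, F4091. After flipping Y the toolpath is (118.355,183.141) → (99.615,179.011) → (69.679,195.882) → (45.362,221.738) → (43.475,244.566).

Shape 2 is a closed polygon drawn with `<polygon>`. Its stroke #008000 means cut at S675, F970. After flipping Y the toolpath is (66.102,178.360) → (94.974,146.977) → (181.858,235.775) → (65.663,126.881) → (66.102,178.360), returning to the start.

Shape 3 is a circle drawn with `<circle>`. Its stroke #ff8800 means engrave at S325, F4091. After flipping Y the toolpath is (143.863,109.309) → (124.091,157.042) → (76.358,176.814) → (28.625,157.042) → (8.853,109.309) → (28.625,61.576) → (76.358,41.804) → (124.091,61.576) → (143.863,109.309), returning to the start.

Shape 4 is a regular polygon drawn with `<path>`. Its stroke #008000 means cut at S675, F970. After flipping Y the toolpath is (174.872,234.259) → (186.436,215.793) → (179.209,195.237) → (158.632,188.072) → (140.200,199.692) → (137.794,221.348) → (153.224,236.731) → (174.872,234.259), returning to the start.

; Generated by LaserGRBL
G21
G90
G00 X118.355 Y183.141
M3 S325
G1 X99.615 Y179.011 F4091
G1 X69.679 Y195.882
G1 X45.362 Y221.738
G1 X43.475 Y244.566
M5
G00 X66.102 Y178.360
M3 S675
G1 X94.974 Y146.977 F970
G1 X181.858 Y235.775
G1 X65.663 Y126.881
G1 X66.102 Y178.360
M5
G00 X143.863 Y109.309
M3 S325
G1 X124.091 Y157.042 F4091
G1 X76.358 Y176.814
G1 X28.625 Y157.042
G1 X8.853 Y109.309
G1 X28.625 Y61.576
G1 X76.358 Y41.804
G1 X124.091 Y61.576
G1 X143.863 Y109.309
M5
G00 X174.872 Y234.259
M3 S675
G1 X186.436 Y215.793 F970
G1 X179.209 Y195.237
G1 X158.632 Y188.072
G1 X140.200 Y199.692
G1 X137.794 Y221.348
G1 X153.224 Y236.731
G1 X174.872 Y234.259
M5
G00 X0.000 Y0.000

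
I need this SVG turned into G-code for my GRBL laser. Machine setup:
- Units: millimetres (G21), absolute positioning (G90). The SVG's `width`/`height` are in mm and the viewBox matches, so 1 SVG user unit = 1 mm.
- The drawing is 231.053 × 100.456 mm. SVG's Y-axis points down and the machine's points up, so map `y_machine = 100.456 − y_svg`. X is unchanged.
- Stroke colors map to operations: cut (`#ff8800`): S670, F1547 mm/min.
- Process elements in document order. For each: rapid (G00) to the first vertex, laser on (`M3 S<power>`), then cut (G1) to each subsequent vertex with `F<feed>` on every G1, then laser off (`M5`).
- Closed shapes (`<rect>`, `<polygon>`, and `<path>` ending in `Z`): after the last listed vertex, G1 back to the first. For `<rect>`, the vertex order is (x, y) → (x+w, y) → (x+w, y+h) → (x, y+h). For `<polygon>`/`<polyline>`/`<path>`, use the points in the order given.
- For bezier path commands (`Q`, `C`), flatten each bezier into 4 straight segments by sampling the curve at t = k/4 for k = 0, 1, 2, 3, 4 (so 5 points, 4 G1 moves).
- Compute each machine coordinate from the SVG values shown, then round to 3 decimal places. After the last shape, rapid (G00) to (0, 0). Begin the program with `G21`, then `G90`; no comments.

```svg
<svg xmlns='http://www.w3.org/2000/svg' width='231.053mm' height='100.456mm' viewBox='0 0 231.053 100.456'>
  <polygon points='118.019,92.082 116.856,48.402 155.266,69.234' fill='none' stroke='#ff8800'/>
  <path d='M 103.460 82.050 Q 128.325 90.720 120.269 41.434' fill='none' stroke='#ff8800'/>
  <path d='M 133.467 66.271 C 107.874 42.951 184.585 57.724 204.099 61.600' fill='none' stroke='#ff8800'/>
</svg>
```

Since the viewBox matches the mm dimensions, user units are millimetres directly. The only transform is the Y-flip y_m = 100.456 − y_svg.

Shape 1 is a regular polygon drawn with `<polygon>`. Its stroke #ff8800 means cut at S670, F1547. After flipping Y the toolpath is (118.019,8.374) → (116.856,52.054) → (155.266,31.222) → (118.019,8.374), returning to the start.

Shape 2 is a quadratic bezier drawn with `<path>`. Its stroke #ff8800 means cut at S670, F1547. After flipping Y the toolpath is (103.460,18.406) → (113.835,17.693) → (120.095,24.225) → (122.239,38.001) → (120.269,59.022).

Shape 3 is a cubic bezier drawn with `<path>`. Its stroke #ff8800 means cut at S670, F1547. After flipping Y the toolpath is (133.467,34.185) → (130.962,45.298) → (151.868,46.719) → (181.231,43.041) → (204.099,38.856).

G21
G90
G00 X118.019 Y8.374
M3 S670
G1 X116.856 Y52.054 F1547
G1 X155.266 Y31.222 F1547
G1 X118.019 Y8.374 F1547
M5
G00 X103.460 Y18.406
M3 S670
G1 X113.835 Y17.693 F1547
G1 X120.095 Y24.225 F1547
G1 X122.239 Y38.001 F1547
G1 X120.269 Y59.022 F1547
M5
G00 X133.467 Y34.185
M3 S670
G1 X130.962 Y45.298 F1547
G1 X151.868 Y46.719 F1547
G1 X181.231 Y43.041 F1547
G1 X204.099 Y38.856 F1547
M5
G00 X0.000 Y0.000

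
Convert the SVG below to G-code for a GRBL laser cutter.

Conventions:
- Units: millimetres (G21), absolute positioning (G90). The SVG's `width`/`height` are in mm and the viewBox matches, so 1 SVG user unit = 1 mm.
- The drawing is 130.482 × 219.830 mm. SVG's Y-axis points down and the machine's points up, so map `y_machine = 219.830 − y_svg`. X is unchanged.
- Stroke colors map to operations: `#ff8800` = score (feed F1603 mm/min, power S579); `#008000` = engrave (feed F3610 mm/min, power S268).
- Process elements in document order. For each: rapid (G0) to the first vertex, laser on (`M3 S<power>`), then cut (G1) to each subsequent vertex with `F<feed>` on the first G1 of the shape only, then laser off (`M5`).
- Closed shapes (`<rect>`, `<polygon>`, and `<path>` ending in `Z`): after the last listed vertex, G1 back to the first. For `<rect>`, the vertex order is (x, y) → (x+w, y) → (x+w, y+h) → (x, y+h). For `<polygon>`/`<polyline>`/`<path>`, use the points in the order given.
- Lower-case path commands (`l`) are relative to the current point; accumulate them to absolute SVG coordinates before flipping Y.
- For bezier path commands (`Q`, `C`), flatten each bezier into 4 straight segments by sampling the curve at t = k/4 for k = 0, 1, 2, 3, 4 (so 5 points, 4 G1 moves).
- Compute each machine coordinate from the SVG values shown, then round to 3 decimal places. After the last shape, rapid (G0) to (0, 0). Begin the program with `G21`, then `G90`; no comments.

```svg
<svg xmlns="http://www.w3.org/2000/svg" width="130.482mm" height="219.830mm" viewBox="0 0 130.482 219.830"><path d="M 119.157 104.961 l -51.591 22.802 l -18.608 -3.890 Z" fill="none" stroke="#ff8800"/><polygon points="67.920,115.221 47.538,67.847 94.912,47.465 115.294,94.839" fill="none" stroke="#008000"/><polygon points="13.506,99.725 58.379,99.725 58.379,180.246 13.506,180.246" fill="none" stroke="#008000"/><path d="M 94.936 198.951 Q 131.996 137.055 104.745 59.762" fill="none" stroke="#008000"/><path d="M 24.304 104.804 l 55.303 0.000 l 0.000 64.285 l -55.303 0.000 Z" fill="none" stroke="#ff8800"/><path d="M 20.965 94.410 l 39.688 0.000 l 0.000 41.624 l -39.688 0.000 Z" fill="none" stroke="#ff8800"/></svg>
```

G21
G90
G0 X119.157 Y114.869
M3 S579
G1 X67.566 Y92.067 F1603
G1 X48.958 Y95.957
G1 X119.157 Y114.869
M5
G0 X67.920 Y104.609
M3 S268
G1 X47.538 Y151.983 F3610
G1 X94.912 Y172.365
G1 X115.294 Y124.991
G1 X67.920 Y104.609
M5
G0 X13.506 Y120.105
M3 S268
G1 X58.379 Y120.105 F3610
G1 X58.379 Y39.584
G1 X13.506 Y39.584
G1 X13.506 Y120.105
M5
G0 X94.936 Y20.879
M3 S268
G1 X109.447 Y52.789 F3610
G1 X115.918 Y86.624
G1 X114.351 Y122.384
G1 X104.745 Y160.068
M5
G0 X24.304 Y115.026
M3 S579
G1 X79.607 Y115.026 F1603
G1 X79.607 Y50.741
G1 X24.304 Y50.741
G1 X24.304 Y115.026
M5
G0 X20.965 Y125.420
M3 S579
G1 X60.653 Y125.420 F1603
G1 X60.653 Y83.796
G1 X20.965 Y83.796
G1 X20.965 Y125.420
M5
G0 X0.000 Y0.000

1 u = 1 mm; y_m = 219.830 − y.

[1] `<path>` closed polygon, #ff8800→score S579 F1603: (119.157,114.869) → (67.566,92.067) → (48.958,95.957) → (119.157,114.869) (closed)

[2] `<polygon>` regular polygon, #008000→engrave S268 F3610: (67.920,104.609) → (47.538,151.983) → (94.912,172.365) → (115.294,124.991) → (67.920,104.609) (closed)

[3] `<polygon>` rectangle, #008000→engrave S268 F3610: (13.506,120.105) → (58.379,120.105) → (58.379,39.584) → (13.506,39.584) → (13.506,120.105) (closed)

[4] `<path>` quadratic bezier, #008000→engrave S268 F3610: (94.936,20.879) → (109.447,52.789) → (115.918,86.624) → (114.351,122.384) → (104.745,160.068)

[5] `<path>` rectangle, #ff8800→score S579 F1603: (24.304,115.026) → (79.607,115.026) → (79.607,50.741) → (24.304,50.741) → (24.304,115.026) (closed)

[6] `<path>` rectangle, #ff8800→score S579 F1603: (20.965,125.420) → (60.653,125.420) → (60.653,83.796) → (20.965,83.796) → (20.965,125.420) (closed)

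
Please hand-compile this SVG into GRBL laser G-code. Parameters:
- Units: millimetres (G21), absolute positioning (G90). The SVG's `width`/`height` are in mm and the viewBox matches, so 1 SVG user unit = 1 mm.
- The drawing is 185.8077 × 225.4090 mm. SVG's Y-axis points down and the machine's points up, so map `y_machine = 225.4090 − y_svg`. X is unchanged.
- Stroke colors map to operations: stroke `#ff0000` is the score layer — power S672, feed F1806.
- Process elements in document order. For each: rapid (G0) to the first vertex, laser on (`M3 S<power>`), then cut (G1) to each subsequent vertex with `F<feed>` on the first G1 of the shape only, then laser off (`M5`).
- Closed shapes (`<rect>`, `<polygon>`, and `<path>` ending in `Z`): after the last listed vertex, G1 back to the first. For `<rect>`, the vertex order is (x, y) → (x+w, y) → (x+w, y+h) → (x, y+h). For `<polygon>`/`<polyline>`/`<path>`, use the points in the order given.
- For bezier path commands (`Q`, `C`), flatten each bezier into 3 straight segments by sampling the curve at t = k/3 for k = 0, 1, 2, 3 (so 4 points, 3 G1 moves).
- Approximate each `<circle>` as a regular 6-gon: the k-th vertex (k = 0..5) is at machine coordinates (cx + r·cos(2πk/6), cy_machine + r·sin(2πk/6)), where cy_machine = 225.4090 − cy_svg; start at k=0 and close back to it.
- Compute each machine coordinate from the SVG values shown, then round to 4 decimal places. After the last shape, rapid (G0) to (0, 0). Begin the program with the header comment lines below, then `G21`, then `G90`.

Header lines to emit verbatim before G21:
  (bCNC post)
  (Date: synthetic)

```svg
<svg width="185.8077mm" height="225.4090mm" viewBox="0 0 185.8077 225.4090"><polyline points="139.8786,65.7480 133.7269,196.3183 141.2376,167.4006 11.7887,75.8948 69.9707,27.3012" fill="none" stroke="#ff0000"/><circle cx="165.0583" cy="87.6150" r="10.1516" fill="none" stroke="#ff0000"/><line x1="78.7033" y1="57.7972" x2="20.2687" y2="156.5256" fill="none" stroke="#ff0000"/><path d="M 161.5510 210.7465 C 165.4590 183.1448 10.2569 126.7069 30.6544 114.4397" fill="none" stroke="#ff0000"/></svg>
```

1 u = 1 mm; y_m = 225.4090 − y.

[1] `<polyline>` open polyline, #ff0000→score S672 F1806: (139.8786,159.6610) → (133.7269,29.0907) → (141.2376,58.0084) → (11.7887,149.5142) → (69.9707,198.1078)

[2] `<circle>` circle, #ff0000→score S672 F1806: (175.2099,137.7940) → (170.1341,146.5855) → (159.9825,146.5855) → (154.9067,137.7940) → (159.9825,129.0025) → (170.1341,129.0025) → (175.2099,137.7940) (closed)

[3] `<line>` line segment, #ff0000→score S672 F1806: (78.7033,167.6118) → (20.2687,68.8834)

[4] `<path>` cubic bezier, #ff0000→score S672 F1806: (161.5510,14.6625) → (124.8190,49.1723) → (56.3934,86.6825) → (30.6544,110.9693)

(bCNC post)
(Date: synthetic)
G21
G90
G0 X139.8786 Y159.6610
M3 S672
G1 X133.7269 Y29.0907 F1806
G1 X141.2376 Y58.0084
G1 X11.7887 Y149.5142
G1 X69.9707 Y198.1078
M5
G0 X175.2099 Y137.7940
M3 S672
G1 X170.1341 Y146.5855 F1806
G1 X159.9825 Y146.5855
G1 X154.9067 Y137.7940
G1 X159.9825 Y129.0025
G1 X170.1341 Y129.0025
G1 X175.2099 Y137.7940
M5
G0 X78.7033 Y167.6118
M3 S672
G1 X20.2687 Y68.8834 F1806
M5
G0 X161.5510 Y14.6625
M3 S672
G1 X124.8190 Y49.1723 F1806
G1 X56.3934 Y86.6825
G1 X30.6544 Y110.9693
M5
G0 X0.0000 Y0.0000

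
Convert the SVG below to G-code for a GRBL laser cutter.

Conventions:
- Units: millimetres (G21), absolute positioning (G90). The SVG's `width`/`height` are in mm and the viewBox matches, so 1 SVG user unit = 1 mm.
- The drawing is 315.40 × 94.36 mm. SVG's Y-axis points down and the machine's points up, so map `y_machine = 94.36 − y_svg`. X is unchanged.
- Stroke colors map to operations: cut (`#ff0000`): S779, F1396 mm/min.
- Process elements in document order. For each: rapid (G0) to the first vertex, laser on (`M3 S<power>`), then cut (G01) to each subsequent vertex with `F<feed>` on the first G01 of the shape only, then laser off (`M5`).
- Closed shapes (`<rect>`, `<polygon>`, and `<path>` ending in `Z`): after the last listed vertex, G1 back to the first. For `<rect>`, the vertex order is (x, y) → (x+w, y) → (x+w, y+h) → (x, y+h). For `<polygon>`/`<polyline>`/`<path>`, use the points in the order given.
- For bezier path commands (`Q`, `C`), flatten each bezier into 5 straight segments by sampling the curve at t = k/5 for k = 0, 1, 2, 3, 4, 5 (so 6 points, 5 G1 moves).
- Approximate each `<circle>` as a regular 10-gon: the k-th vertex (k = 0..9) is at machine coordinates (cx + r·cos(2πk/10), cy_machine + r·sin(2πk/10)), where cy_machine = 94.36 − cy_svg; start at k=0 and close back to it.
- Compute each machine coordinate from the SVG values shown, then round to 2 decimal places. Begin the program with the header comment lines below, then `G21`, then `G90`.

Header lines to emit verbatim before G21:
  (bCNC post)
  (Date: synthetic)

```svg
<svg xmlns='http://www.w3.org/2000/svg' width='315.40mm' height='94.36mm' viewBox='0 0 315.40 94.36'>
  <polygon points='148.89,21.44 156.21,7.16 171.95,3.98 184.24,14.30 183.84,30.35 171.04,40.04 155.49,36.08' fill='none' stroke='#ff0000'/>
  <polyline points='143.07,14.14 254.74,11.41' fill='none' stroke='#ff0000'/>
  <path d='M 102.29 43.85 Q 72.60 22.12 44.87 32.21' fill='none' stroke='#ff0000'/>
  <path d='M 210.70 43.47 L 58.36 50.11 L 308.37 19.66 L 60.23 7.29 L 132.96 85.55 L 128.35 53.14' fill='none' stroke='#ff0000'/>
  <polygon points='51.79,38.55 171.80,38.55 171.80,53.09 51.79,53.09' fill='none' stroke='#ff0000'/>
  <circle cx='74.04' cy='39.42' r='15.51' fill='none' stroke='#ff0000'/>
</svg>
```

(bCNC post)
(Date: synthetic)
G21
G90
G0 X148.89 Y72.92
M3 S779
G01 X156.21 Y87.20 F1396
G01 X171.95 Y90.38
G01 X184.24 Y80.06
G01 X183.84 Y64.01
G01 X171.04 Y54.32
G01 X155.49 Y58.28
G01 X148.89 Y72.92
M5
G0 X143.07 Y80.22
M3 S779
G01 X254.74 Y82.95 F1396
M5
G0 X102.29 Y50.51
M3 S779
G01 X90.49 Y57.93 F1396
G01 X78.85 Y62.80
G01 X67.37 Y65.13
G01 X56.04 Y64.91
G01 X44.87 Y62.15
M5
G0 X210.70 Y50.89
M3 S779
G01 X58.36 Y44.25 F1396
G01 X308.37 Y74.70
G01 X60.23 Y87.07
G01 X132.96 Y8.81
G01 X128.35 Y41.22
M5
G0 X51.79 Y55.81
M3 S779
G01 X171.80 Y55.81 F1396
G01 X171.80 Y41.27
G01 X51.79 Y41.27
G01 X51.79 Y55.81
M5
G0 X89.55 Y54.94
M3 S779
G01 X86.59 Y64.06 F1396
G01 X78.83 Y69.69
G01 X69.25 Y69.69
G01 X61.49 Y64.06
G01 X58.53 Y54.94
G01 X61.49 Y45.82
G01 X69.25 Y40.19
G01 X78.83 Y40.19
G01 X86.59 Y45.82
G01 X89.55 Y54.94
M5

viewBox `0 0 315.40 94.36` with mm width/height → 1 unit = 1 mm. Flip: y_m = 94.36 − y_svg.

**Shape 1** — `<polygon>` regular polygon, stroke `#ff0000` → cut (S779, F1396). Machine vertices: (148.89,72.92) → (156.21,87.20) → (171.95,90.38) → (184.24,80.06) → (183.84,64.01) → (171.04,54.32) → (155.49,58.28) → (148.89,72.92). Closed: final G1 returns to the first vertex.

**Shape 2** — `<polyline>` line segment, stroke `#ff0000` → cut (S779, F1396). Machine vertices: (143.07,80.22) → (254.74,82.95). Open path.

**Shape 3** — `<path>` quadratic bezier, stroke `#ff0000` → cut (S779, F1396). Control points (SVG): P0=(102.29,43.85), P1=(72.60,22.12), P2=(44.87,32.21); sampled at t=k/5. Machine vertices: (102.29,50.51) → (90.49,57.93) → (78.85,62.80) → (67.37,65.13) → (56.04,64.91) → (44.87,62.15). Open path.

**Shape 4** — `<path>` open polyline, stroke `#ff0000` → cut (S779, F1396). Machine vertices: (210.70,50.89) → (58.36,44.25) → (308.37,74.70) → (60.23,87.07) → (132.96,8.81) → (128.35,41.22). Open path.

**Shape 5** — `<polygon>` rectangle, stroke `#ff0000` → cut (S779, F1396). Machine vertices: (51.79,55.81) → (171.80,55.81) → (171.80,41.27) → (51.79,41.27) → (51.79,55.81). Closed: final G1 returns to the first vertex.

**Shape 6** — `<circle>` circle, stroke `#ff0000` → cut (S779, F1396). Machine vertices: (89.55,54.94) → (86.59,64.06) → (78.83,69.69) → (69.25,69.69) → (61.49,64.06) → (58.53,54.94) → (61.49,45.82) → (69.25,40.19) → (78.83,40.19) → (86.59,45.82) → (89.55,54.94). Closed: final G1 returns to the first vertex.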